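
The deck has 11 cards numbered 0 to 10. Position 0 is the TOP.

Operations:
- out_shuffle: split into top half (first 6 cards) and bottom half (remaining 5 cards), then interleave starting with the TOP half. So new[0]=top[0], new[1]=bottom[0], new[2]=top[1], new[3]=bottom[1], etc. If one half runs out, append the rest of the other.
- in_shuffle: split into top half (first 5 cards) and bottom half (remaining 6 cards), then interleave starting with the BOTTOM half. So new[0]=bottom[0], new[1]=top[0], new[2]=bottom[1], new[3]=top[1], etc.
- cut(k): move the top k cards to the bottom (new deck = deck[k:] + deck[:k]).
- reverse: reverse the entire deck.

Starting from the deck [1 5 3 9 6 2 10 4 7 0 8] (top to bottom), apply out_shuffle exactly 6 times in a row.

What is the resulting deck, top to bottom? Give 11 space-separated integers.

After op 1 (out_shuffle): [1 10 5 4 3 7 9 0 6 8 2]
After op 2 (out_shuffle): [1 9 10 0 5 6 4 8 3 2 7]
After op 3 (out_shuffle): [1 4 9 8 10 3 0 2 5 7 6]
After op 4 (out_shuffle): [1 0 4 2 9 5 8 7 10 6 3]
After op 5 (out_shuffle): [1 8 0 7 4 10 2 6 9 3 5]
After op 6 (out_shuffle): [1 2 8 6 0 9 7 3 4 5 10]

Answer: 1 2 8 6 0 9 7 3 4 5 10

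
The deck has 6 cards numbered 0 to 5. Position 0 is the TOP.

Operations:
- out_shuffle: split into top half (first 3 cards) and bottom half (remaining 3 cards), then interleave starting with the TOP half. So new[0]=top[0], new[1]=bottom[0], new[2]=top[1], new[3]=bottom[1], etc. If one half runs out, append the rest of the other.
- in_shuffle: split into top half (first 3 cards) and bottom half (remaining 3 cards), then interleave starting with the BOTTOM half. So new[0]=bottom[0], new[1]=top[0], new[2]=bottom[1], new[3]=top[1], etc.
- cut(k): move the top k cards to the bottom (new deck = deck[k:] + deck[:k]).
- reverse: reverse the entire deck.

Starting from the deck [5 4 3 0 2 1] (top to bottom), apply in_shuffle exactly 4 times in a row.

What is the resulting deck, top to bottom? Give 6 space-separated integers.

Answer: 0 5 2 4 1 3

Derivation:
After op 1 (in_shuffle): [0 5 2 4 1 3]
After op 2 (in_shuffle): [4 0 1 5 3 2]
After op 3 (in_shuffle): [5 4 3 0 2 1]
After op 4 (in_shuffle): [0 5 2 4 1 3]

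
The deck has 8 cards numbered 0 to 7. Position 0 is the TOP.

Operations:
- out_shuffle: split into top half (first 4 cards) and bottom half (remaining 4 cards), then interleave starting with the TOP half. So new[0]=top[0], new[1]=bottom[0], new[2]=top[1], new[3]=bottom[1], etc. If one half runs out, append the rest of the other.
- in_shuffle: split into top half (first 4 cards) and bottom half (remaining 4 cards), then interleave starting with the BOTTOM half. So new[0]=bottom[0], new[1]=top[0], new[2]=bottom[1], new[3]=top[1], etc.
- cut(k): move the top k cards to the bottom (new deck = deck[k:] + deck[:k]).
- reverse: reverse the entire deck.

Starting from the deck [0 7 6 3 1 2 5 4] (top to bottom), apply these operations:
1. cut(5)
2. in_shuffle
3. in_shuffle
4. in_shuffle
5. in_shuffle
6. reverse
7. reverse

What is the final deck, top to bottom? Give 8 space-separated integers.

After op 1 (cut(5)): [2 5 4 0 7 6 3 1]
After op 2 (in_shuffle): [7 2 6 5 3 4 1 0]
After op 3 (in_shuffle): [3 7 4 2 1 6 0 5]
After op 4 (in_shuffle): [1 3 6 7 0 4 5 2]
After op 5 (in_shuffle): [0 1 4 3 5 6 2 7]
After op 6 (reverse): [7 2 6 5 3 4 1 0]
After op 7 (reverse): [0 1 4 3 5 6 2 7]

Answer: 0 1 4 3 5 6 2 7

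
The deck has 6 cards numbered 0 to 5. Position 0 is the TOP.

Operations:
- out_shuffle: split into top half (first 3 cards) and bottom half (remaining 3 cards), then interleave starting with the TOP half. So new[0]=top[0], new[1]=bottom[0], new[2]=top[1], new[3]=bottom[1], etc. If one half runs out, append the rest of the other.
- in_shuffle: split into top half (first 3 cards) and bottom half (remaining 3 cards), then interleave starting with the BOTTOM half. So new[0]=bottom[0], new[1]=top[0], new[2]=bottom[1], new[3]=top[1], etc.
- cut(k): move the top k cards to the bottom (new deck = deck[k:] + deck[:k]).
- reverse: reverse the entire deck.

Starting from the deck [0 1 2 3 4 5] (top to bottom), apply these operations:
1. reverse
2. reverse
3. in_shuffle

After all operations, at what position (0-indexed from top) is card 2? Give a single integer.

Answer: 5

Derivation:
After op 1 (reverse): [5 4 3 2 1 0]
After op 2 (reverse): [0 1 2 3 4 5]
After op 3 (in_shuffle): [3 0 4 1 5 2]
Card 2 is at position 5.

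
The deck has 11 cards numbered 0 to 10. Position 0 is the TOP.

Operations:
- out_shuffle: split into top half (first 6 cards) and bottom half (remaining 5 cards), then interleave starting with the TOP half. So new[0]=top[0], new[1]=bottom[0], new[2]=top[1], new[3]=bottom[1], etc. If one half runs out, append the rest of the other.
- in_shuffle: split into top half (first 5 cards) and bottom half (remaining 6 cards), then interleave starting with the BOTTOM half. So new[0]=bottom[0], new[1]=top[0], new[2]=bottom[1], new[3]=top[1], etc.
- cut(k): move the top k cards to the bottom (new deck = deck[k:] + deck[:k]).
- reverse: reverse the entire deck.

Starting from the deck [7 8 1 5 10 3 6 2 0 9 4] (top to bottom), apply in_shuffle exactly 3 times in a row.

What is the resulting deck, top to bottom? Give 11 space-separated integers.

After op 1 (in_shuffle): [3 7 6 8 2 1 0 5 9 10 4]
After op 2 (in_shuffle): [1 3 0 7 5 6 9 8 10 2 4]
After op 3 (in_shuffle): [6 1 9 3 8 0 10 7 2 5 4]

Answer: 6 1 9 3 8 0 10 7 2 5 4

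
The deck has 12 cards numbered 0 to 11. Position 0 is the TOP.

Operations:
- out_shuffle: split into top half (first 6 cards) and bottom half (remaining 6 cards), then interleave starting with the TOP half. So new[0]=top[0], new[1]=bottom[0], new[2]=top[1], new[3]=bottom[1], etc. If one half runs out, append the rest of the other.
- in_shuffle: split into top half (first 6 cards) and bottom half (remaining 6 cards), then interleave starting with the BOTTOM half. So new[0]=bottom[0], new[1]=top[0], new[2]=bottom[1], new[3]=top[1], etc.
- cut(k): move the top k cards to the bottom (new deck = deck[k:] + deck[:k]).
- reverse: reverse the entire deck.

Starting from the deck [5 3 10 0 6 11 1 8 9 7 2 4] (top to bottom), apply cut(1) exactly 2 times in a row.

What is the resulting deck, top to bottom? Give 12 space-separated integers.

Answer: 10 0 6 11 1 8 9 7 2 4 5 3

Derivation:
After op 1 (cut(1)): [3 10 0 6 11 1 8 9 7 2 4 5]
After op 2 (cut(1)): [10 0 6 11 1 8 9 7 2 4 5 3]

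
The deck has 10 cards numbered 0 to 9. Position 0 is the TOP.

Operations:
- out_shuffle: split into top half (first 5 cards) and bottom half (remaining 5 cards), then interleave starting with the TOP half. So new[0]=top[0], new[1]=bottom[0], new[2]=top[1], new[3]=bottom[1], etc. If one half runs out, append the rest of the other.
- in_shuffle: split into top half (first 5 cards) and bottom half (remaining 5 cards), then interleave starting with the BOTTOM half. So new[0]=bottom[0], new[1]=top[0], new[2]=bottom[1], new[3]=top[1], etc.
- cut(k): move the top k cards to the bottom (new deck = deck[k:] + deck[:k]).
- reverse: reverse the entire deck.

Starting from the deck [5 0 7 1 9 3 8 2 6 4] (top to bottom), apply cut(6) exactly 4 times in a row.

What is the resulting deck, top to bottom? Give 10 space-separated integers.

Answer: 9 3 8 2 6 4 5 0 7 1

Derivation:
After op 1 (cut(6)): [8 2 6 4 5 0 7 1 9 3]
After op 2 (cut(6)): [7 1 9 3 8 2 6 4 5 0]
After op 3 (cut(6)): [6 4 5 0 7 1 9 3 8 2]
After op 4 (cut(6)): [9 3 8 2 6 4 5 0 7 1]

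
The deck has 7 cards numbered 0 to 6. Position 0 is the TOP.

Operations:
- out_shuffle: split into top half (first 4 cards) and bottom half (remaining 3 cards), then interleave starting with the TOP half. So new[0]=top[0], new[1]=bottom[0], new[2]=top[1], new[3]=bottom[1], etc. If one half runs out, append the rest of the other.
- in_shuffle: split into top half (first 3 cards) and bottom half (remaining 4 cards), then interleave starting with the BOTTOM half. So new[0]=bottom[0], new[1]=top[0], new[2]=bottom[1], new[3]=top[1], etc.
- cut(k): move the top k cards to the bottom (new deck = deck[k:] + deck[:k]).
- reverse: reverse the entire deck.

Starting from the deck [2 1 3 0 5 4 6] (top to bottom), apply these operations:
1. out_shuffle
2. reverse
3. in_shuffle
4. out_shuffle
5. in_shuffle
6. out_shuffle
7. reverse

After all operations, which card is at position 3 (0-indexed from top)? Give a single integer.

After op 1 (out_shuffle): [2 5 1 4 3 6 0]
After op 2 (reverse): [0 6 3 4 1 5 2]
After op 3 (in_shuffle): [4 0 1 6 5 3 2]
After op 4 (out_shuffle): [4 5 0 3 1 2 6]
After op 5 (in_shuffle): [3 4 1 5 2 0 6]
After op 6 (out_shuffle): [3 2 4 0 1 6 5]
After op 7 (reverse): [5 6 1 0 4 2 3]
Position 3: card 0.

Answer: 0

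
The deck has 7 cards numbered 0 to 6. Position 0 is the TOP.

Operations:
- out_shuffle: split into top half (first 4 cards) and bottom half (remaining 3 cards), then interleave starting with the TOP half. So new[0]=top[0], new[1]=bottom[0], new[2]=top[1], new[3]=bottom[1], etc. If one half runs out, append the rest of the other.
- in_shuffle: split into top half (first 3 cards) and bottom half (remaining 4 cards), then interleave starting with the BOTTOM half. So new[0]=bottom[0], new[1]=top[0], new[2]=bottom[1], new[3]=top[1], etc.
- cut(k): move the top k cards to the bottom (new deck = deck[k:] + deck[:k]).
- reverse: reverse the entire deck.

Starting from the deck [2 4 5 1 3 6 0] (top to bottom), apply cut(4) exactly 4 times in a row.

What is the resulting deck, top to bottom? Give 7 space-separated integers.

After op 1 (cut(4)): [3 6 0 2 4 5 1]
After op 2 (cut(4)): [4 5 1 3 6 0 2]
After op 3 (cut(4)): [6 0 2 4 5 1 3]
After op 4 (cut(4)): [5 1 3 6 0 2 4]

Answer: 5 1 3 6 0 2 4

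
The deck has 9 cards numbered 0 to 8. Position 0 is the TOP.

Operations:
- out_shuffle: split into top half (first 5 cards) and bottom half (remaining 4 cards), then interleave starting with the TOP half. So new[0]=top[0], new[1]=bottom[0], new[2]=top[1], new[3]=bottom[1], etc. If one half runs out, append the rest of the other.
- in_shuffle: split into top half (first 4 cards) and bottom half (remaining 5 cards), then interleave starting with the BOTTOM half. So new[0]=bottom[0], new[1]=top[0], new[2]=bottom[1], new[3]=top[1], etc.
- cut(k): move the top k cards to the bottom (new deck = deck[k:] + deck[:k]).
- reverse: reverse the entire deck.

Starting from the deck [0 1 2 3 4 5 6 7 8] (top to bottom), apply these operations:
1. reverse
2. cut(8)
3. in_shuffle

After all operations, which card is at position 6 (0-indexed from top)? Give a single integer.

Answer: 2

Derivation:
After op 1 (reverse): [8 7 6 5 4 3 2 1 0]
After op 2 (cut(8)): [0 8 7 6 5 4 3 2 1]
After op 3 (in_shuffle): [5 0 4 8 3 7 2 6 1]
Position 6: card 2.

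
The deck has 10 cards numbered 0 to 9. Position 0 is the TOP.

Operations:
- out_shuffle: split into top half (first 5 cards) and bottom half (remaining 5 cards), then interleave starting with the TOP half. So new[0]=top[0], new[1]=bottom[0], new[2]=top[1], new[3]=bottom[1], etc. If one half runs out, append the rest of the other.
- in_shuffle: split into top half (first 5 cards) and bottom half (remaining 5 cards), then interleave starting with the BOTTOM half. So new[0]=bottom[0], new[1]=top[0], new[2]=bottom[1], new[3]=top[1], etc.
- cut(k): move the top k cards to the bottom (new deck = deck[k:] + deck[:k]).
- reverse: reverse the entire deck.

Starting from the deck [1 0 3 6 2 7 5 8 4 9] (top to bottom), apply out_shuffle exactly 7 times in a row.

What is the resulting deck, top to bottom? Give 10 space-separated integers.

After op 1 (out_shuffle): [1 7 0 5 3 8 6 4 2 9]
After op 2 (out_shuffle): [1 8 7 6 0 4 5 2 3 9]
After op 3 (out_shuffle): [1 4 8 5 7 2 6 3 0 9]
After op 4 (out_shuffle): [1 2 4 6 8 3 5 0 7 9]
After op 5 (out_shuffle): [1 3 2 5 4 0 6 7 8 9]
After op 6 (out_shuffle): [1 0 3 6 2 7 5 8 4 9]
After op 7 (out_shuffle): [1 7 0 5 3 8 6 4 2 9]

Answer: 1 7 0 5 3 8 6 4 2 9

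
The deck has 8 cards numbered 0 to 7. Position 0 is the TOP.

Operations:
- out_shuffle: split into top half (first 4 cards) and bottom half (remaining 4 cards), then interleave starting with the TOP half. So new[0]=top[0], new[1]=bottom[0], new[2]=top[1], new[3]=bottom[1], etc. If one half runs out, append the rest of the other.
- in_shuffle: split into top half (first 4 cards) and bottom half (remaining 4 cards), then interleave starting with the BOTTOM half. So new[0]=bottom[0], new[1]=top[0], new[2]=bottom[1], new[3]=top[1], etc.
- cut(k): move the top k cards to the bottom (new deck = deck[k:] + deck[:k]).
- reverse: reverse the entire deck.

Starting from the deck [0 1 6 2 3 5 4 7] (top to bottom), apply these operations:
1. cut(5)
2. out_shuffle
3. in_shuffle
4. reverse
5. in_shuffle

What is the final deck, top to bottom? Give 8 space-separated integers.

After op 1 (cut(5)): [5 4 7 0 1 6 2 3]
After op 2 (out_shuffle): [5 1 4 6 7 2 0 3]
After op 3 (in_shuffle): [7 5 2 1 0 4 3 6]
After op 4 (reverse): [6 3 4 0 1 2 5 7]
After op 5 (in_shuffle): [1 6 2 3 5 4 7 0]

Answer: 1 6 2 3 5 4 7 0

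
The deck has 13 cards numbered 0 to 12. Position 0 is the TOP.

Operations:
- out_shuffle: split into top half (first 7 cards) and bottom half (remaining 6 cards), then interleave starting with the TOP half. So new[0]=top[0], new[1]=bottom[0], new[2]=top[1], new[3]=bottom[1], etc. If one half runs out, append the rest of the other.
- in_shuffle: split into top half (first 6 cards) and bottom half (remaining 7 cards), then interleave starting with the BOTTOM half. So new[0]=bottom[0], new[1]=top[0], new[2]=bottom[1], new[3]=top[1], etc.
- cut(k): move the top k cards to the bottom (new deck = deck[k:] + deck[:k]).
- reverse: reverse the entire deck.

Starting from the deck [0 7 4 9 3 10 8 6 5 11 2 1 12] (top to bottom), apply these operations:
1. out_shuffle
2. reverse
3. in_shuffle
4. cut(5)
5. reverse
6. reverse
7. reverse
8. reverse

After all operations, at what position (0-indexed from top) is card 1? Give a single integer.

After op 1 (out_shuffle): [0 6 7 5 4 11 9 2 3 1 10 12 8]
After op 2 (reverse): [8 12 10 1 3 2 9 11 4 5 7 6 0]
After op 3 (in_shuffle): [9 8 11 12 4 10 5 1 7 3 6 2 0]
After op 4 (cut(5)): [10 5 1 7 3 6 2 0 9 8 11 12 4]
After op 5 (reverse): [4 12 11 8 9 0 2 6 3 7 1 5 10]
After op 6 (reverse): [10 5 1 7 3 6 2 0 9 8 11 12 4]
After op 7 (reverse): [4 12 11 8 9 0 2 6 3 7 1 5 10]
After op 8 (reverse): [10 5 1 7 3 6 2 0 9 8 11 12 4]
Card 1 is at position 2.

Answer: 2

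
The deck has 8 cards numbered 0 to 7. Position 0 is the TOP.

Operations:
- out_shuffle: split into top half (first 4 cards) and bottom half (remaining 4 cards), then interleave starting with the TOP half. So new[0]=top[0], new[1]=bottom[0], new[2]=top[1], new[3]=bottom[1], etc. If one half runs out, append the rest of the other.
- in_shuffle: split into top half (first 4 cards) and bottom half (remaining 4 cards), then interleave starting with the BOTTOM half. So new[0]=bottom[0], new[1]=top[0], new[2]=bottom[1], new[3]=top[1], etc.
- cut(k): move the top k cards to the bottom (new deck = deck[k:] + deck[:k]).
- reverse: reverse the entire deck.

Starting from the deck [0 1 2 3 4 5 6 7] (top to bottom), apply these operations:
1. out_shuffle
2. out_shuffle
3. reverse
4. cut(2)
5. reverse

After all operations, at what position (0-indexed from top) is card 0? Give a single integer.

After op 1 (out_shuffle): [0 4 1 5 2 6 3 7]
After op 2 (out_shuffle): [0 2 4 6 1 3 5 7]
After op 3 (reverse): [7 5 3 1 6 4 2 0]
After op 4 (cut(2)): [3 1 6 4 2 0 7 5]
After op 5 (reverse): [5 7 0 2 4 6 1 3]
Card 0 is at position 2.

Answer: 2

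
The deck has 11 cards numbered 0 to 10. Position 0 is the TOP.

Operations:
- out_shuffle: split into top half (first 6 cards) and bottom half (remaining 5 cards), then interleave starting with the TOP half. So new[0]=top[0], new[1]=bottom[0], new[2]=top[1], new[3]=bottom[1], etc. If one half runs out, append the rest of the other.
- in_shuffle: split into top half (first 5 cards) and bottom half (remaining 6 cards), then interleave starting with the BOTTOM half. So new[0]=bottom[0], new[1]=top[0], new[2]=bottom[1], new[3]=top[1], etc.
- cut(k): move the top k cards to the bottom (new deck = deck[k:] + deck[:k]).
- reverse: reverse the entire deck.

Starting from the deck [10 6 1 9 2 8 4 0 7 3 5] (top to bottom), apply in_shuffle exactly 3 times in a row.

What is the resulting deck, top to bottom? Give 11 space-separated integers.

Answer: 4 1 3 8 6 7 2 10 0 9 5

Derivation:
After op 1 (in_shuffle): [8 10 4 6 0 1 7 9 3 2 5]
After op 2 (in_shuffle): [1 8 7 10 9 4 3 6 2 0 5]
After op 3 (in_shuffle): [4 1 3 8 6 7 2 10 0 9 5]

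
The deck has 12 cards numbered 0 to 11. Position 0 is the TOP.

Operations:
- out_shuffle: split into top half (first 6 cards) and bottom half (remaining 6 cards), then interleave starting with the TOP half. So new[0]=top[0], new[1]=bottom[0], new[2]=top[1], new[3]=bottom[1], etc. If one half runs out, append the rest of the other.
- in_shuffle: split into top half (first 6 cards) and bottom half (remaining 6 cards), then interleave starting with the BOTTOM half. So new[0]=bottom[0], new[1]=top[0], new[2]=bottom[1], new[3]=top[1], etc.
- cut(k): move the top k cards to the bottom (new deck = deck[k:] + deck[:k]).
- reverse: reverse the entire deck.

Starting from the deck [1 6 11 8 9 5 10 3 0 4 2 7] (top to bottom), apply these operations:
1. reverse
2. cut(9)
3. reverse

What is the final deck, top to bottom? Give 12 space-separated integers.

After op 1 (reverse): [7 2 4 0 3 10 5 9 8 11 6 1]
After op 2 (cut(9)): [11 6 1 7 2 4 0 3 10 5 9 8]
After op 3 (reverse): [8 9 5 10 3 0 4 2 7 1 6 11]

Answer: 8 9 5 10 3 0 4 2 7 1 6 11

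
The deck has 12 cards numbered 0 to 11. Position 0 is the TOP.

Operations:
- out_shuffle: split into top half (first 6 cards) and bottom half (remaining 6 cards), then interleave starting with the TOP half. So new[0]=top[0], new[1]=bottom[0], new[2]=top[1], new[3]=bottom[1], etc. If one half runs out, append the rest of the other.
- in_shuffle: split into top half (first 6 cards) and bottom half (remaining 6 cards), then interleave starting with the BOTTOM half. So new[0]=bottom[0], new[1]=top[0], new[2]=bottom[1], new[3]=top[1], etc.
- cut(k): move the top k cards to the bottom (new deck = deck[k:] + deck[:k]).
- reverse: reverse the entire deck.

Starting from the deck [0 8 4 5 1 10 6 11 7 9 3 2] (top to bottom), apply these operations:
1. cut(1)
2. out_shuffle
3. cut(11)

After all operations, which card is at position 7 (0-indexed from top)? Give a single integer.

After op 1 (cut(1)): [8 4 5 1 10 6 11 7 9 3 2 0]
After op 2 (out_shuffle): [8 11 4 7 5 9 1 3 10 2 6 0]
After op 3 (cut(11)): [0 8 11 4 7 5 9 1 3 10 2 6]
Position 7: card 1.

Answer: 1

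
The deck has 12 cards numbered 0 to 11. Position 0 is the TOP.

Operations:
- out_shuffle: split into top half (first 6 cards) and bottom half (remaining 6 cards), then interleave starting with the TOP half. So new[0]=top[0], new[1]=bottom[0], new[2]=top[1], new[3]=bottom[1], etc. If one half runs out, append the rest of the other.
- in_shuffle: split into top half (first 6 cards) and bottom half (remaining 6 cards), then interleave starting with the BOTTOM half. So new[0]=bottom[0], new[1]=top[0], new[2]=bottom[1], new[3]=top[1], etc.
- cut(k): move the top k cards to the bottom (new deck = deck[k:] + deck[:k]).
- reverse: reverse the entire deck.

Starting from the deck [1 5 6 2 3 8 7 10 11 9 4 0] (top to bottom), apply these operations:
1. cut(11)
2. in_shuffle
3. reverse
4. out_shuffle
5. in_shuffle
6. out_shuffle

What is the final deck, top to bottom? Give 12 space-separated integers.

After op 1 (cut(11)): [0 1 5 6 2 3 8 7 10 11 9 4]
After op 2 (in_shuffle): [8 0 7 1 10 5 11 6 9 2 4 3]
After op 3 (reverse): [3 4 2 9 6 11 5 10 1 7 0 8]
After op 4 (out_shuffle): [3 5 4 10 2 1 9 7 6 0 11 8]
After op 5 (in_shuffle): [9 3 7 5 6 4 0 10 11 2 8 1]
After op 6 (out_shuffle): [9 0 3 10 7 11 5 2 6 8 4 1]

Answer: 9 0 3 10 7 11 5 2 6 8 4 1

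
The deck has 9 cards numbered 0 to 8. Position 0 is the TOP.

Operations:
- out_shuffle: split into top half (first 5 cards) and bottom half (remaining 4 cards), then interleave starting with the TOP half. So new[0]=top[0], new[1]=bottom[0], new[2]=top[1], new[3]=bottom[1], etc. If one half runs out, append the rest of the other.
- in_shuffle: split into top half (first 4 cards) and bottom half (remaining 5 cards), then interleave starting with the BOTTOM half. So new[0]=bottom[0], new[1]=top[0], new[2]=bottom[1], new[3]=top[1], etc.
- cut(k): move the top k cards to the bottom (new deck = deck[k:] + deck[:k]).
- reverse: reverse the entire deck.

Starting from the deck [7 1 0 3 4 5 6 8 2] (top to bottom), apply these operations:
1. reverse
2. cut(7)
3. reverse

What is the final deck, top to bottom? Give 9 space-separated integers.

After op 1 (reverse): [2 8 6 5 4 3 0 1 7]
After op 2 (cut(7)): [1 7 2 8 6 5 4 3 0]
After op 3 (reverse): [0 3 4 5 6 8 2 7 1]

Answer: 0 3 4 5 6 8 2 7 1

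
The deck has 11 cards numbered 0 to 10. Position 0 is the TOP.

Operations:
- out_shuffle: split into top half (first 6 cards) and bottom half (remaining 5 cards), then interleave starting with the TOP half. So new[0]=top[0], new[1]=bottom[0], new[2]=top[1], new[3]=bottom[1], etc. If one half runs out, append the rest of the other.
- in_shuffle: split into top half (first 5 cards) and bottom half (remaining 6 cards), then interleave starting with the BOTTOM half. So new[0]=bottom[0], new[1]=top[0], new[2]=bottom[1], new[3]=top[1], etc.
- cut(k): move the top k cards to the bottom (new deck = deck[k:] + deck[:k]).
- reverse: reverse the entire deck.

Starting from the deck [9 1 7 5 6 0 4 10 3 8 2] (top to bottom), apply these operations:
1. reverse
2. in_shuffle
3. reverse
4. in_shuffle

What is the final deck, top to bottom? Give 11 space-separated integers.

Answer: 3 9 5 4 8 1 6 10 2 7 0

Derivation:
After op 1 (reverse): [2 8 3 10 4 0 6 5 7 1 9]
After op 2 (in_shuffle): [0 2 6 8 5 3 7 10 1 4 9]
After op 3 (reverse): [9 4 1 10 7 3 5 8 6 2 0]
After op 4 (in_shuffle): [3 9 5 4 8 1 6 10 2 7 0]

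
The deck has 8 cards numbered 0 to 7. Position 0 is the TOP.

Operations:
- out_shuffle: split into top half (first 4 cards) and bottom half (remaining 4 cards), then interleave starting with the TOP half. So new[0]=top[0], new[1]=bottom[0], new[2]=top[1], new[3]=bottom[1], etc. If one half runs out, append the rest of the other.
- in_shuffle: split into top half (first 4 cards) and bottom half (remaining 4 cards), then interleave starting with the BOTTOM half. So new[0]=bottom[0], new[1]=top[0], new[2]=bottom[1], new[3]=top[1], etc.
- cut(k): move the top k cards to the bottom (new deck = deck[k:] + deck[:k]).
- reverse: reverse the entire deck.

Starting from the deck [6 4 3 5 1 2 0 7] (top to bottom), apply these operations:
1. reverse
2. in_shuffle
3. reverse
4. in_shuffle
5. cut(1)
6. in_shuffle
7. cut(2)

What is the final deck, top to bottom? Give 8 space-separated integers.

After op 1 (reverse): [7 0 2 1 5 3 4 6]
After op 2 (in_shuffle): [5 7 3 0 4 2 6 1]
After op 3 (reverse): [1 6 2 4 0 3 7 5]
After op 4 (in_shuffle): [0 1 3 6 7 2 5 4]
After op 5 (cut(1)): [1 3 6 7 2 5 4 0]
After op 6 (in_shuffle): [2 1 5 3 4 6 0 7]
After op 7 (cut(2)): [5 3 4 6 0 7 2 1]

Answer: 5 3 4 6 0 7 2 1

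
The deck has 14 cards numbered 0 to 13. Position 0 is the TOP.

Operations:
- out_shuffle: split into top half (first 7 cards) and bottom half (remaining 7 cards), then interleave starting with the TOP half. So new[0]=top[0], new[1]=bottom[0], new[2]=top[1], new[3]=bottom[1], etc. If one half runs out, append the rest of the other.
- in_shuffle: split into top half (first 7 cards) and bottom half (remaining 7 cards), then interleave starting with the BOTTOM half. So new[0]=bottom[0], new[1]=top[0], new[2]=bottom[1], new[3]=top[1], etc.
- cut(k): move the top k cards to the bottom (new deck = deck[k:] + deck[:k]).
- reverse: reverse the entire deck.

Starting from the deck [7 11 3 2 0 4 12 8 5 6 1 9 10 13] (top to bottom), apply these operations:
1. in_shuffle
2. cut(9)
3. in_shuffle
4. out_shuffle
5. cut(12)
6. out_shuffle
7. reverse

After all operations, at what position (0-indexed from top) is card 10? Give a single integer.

After op 1 (in_shuffle): [8 7 5 11 6 3 1 2 9 0 10 4 13 12]
After op 2 (cut(9)): [0 10 4 13 12 8 7 5 11 6 3 1 2 9]
After op 3 (in_shuffle): [5 0 11 10 6 4 3 13 1 12 2 8 9 7]
After op 4 (out_shuffle): [5 13 0 1 11 12 10 2 6 8 4 9 3 7]
After op 5 (cut(12)): [3 7 5 13 0 1 11 12 10 2 6 8 4 9]
After op 6 (out_shuffle): [3 12 7 10 5 2 13 6 0 8 1 4 11 9]
After op 7 (reverse): [9 11 4 1 8 0 6 13 2 5 10 7 12 3]
Card 10 is at position 10.

Answer: 10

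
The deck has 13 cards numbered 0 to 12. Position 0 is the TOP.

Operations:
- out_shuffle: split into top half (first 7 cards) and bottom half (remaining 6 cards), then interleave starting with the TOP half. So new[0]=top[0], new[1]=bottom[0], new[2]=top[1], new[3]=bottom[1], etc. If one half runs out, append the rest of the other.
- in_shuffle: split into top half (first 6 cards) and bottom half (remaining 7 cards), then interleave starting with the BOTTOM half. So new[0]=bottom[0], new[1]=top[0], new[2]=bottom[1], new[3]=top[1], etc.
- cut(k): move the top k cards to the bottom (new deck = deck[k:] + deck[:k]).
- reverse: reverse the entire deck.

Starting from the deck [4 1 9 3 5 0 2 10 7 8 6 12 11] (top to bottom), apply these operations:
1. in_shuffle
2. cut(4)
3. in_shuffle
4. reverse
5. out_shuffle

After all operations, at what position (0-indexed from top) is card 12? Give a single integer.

After op 1 (in_shuffle): [2 4 10 1 7 9 8 3 6 5 12 0 11]
After op 2 (cut(4)): [7 9 8 3 6 5 12 0 11 2 4 10 1]
After op 3 (in_shuffle): [12 7 0 9 11 8 2 3 4 6 10 5 1]
After op 4 (reverse): [1 5 10 6 4 3 2 8 11 9 0 7 12]
After op 5 (out_shuffle): [1 8 5 11 10 9 6 0 4 7 3 12 2]
Card 12 is at position 11.

Answer: 11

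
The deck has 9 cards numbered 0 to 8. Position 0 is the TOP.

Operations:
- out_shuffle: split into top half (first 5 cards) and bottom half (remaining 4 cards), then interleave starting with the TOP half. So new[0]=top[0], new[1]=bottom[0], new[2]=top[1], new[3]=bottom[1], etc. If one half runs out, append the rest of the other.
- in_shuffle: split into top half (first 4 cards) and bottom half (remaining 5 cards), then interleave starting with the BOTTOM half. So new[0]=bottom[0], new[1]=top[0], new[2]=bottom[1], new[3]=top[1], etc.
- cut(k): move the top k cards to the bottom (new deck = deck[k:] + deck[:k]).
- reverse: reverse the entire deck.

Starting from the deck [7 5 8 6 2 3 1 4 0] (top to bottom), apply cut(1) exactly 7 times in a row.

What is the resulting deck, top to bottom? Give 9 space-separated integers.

After op 1 (cut(1)): [5 8 6 2 3 1 4 0 7]
After op 2 (cut(1)): [8 6 2 3 1 4 0 7 5]
After op 3 (cut(1)): [6 2 3 1 4 0 7 5 8]
After op 4 (cut(1)): [2 3 1 4 0 7 5 8 6]
After op 5 (cut(1)): [3 1 4 0 7 5 8 6 2]
After op 6 (cut(1)): [1 4 0 7 5 8 6 2 3]
After op 7 (cut(1)): [4 0 7 5 8 6 2 3 1]

Answer: 4 0 7 5 8 6 2 3 1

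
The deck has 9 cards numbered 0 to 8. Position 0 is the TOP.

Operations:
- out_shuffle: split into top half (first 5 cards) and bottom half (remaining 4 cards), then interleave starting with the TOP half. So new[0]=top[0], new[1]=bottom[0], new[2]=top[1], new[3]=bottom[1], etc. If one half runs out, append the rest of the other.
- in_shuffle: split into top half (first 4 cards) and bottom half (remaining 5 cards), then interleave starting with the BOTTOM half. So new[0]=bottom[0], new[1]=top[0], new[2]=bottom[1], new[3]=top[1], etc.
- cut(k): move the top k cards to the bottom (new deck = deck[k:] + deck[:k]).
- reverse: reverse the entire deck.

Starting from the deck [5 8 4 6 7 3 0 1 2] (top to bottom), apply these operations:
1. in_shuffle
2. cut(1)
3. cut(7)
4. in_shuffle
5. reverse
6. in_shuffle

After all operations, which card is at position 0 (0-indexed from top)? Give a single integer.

After op 1 (in_shuffle): [7 5 3 8 0 4 1 6 2]
After op 2 (cut(1)): [5 3 8 0 4 1 6 2 7]
After op 3 (cut(7)): [2 7 5 3 8 0 4 1 6]
After op 4 (in_shuffle): [8 2 0 7 4 5 1 3 6]
After op 5 (reverse): [6 3 1 5 4 7 0 2 8]
After op 6 (in_shuffle): [4 6 7 3 0 1 2 5 8]
Position 0: card 4.

Answer: 4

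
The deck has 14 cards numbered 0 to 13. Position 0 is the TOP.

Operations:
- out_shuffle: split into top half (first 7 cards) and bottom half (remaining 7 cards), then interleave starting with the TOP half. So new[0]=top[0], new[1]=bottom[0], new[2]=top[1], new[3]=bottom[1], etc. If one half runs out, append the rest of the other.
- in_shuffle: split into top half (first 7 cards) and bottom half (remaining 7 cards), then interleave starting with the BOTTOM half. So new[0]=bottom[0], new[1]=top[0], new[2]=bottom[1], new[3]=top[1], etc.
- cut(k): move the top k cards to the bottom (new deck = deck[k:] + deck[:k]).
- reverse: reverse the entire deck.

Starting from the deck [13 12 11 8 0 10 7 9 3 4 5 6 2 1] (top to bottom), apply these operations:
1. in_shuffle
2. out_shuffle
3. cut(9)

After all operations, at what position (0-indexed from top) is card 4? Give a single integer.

After op 1 (in_shuffle): [9 13 3 12 4 11 5 8 6 0 2 10 1 7]
After op 2 (out_shuffle): [9 8 13 6 3 0 12 2 4 10 11 1 5 7]
After op 3 (cut(9)): [10 11 1 5 7 9 8 13 6 3 0 12 2 4]
Card 4 is at position 13.

Answer: 13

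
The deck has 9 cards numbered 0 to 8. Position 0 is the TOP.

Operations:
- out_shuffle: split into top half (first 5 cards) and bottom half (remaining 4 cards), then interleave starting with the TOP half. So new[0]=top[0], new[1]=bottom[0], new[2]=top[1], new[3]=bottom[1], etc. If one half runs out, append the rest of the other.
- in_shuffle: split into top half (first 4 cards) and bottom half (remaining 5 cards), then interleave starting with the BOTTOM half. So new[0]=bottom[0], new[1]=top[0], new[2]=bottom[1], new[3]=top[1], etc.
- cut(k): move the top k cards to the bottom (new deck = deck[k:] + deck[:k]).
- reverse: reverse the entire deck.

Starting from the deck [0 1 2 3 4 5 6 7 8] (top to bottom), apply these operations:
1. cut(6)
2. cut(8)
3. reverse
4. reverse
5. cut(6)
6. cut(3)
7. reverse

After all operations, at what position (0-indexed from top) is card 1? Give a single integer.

After op 1 (cut(6)): [6 7 8 0 1 2 3 4 5]
After op 2 (cut(8)): [5 6 7 8 0 1 2 3 4]
After op 3 (reverse): [4 3 2 1 0 8 7 6 5]
After op 4 (reverse): [5 6 7 8 0 1 2 3 4]
After op 5 (cut(6)): [2 3 4 5 6 7 8 0 1]
After op 6 (cut(3)): [5 6 7 8 0 1 2 3 4]
After op 7 (reverse): [4 3 2 1 0 8 7 6 5]
Card 1 is at position 3.

Answer: 3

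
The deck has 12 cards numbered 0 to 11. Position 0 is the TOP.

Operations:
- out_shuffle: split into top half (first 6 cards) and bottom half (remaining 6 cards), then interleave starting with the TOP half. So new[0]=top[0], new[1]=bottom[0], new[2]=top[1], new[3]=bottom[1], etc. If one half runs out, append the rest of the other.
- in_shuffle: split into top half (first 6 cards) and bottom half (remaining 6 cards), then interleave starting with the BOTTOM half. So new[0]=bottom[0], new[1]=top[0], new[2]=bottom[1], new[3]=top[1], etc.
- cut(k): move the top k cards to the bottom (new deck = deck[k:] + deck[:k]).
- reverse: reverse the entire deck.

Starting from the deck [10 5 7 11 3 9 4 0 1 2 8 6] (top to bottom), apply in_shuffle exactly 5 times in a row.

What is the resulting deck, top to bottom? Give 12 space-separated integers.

After op 1 (in_shuffle): [4 10 0 5 1 7 2 11 8 3 6 9]
After op 2 (in_shuffle): [2 4 11 10 8 0 3 5 6 1 9 7]
After op 3 (in_shuffle): [3 2 5 4 6 11 1 10 9 8 7 0]
After op 4 (in_shuffle): [1 3 10 2 9 5 8 4 7 6 0 11]
After op 5 (in_shuffle): [8 1 4 3 7 10 6 2 0 9 11 5]

Answer: 8 1 4 3 7 10 6 2 0 9 11 5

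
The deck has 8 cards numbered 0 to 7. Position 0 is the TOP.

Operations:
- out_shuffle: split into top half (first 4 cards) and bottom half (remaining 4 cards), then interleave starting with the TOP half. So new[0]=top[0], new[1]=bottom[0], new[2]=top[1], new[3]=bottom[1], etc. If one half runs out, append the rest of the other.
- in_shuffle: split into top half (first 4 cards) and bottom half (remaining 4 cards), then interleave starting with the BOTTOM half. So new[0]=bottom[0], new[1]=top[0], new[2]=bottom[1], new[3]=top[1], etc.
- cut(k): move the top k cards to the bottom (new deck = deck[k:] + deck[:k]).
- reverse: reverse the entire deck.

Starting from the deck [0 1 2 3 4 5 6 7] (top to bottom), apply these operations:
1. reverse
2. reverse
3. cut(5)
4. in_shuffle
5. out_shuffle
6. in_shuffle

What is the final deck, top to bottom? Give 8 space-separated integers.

Answer: 2 1 4 3 6 5 0 7

Derivation:
After op 1 (reverse): [7 6 5 4 3 2 1 0]
After op 2 (reverse): [0 1 2 3 4 5 6 7]
After op 3 (cut(5)): [5 6 7 0 1 2 3 4]
After op 4 (in_shuffle): [1 5 2 6 3 7 4 0]
After op 5 (out_shuffle): [1 3 5 7 2 4 6 0]
After op 6 (in_shuffle): [2 1 4 3 6 5 0 7]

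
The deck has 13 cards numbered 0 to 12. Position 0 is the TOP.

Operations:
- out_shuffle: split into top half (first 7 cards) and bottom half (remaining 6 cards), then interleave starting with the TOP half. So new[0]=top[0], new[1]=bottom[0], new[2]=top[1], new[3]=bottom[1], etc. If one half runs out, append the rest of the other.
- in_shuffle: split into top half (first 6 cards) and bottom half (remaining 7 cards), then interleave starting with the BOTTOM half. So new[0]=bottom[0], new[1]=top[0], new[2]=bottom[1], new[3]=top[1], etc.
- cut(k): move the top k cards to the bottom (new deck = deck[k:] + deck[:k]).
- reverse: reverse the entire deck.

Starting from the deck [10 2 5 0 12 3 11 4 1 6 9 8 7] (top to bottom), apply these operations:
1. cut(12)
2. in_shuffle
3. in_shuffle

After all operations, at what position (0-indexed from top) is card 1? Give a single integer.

Answer: 0

Derivation:
After op 1 (cut(12)): [7 10 2 5 0 12 3 11 4 1 6 9 8]
After op 2 (in_shuffle): [3 7 11 10 4 2 1 5 6 0 9 12 8]
After op 3 (in_shuffle): [1 3 5 7 6 11 0 10 9 4 12 2 8]
Card 1 is at position 0.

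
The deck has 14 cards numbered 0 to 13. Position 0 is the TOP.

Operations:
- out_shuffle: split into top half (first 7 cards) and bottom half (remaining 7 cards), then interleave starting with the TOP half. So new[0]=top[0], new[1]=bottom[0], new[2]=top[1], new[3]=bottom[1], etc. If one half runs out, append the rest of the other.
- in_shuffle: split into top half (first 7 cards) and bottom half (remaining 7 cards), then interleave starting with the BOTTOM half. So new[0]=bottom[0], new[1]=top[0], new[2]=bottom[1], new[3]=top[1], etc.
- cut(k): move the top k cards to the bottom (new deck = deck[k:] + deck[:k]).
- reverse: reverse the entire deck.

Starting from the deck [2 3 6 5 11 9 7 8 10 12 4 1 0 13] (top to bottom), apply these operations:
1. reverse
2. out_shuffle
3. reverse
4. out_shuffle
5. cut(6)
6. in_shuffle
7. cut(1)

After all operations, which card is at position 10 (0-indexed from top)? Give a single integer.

Answer: 7

Derivation:
After op 1 (reverse): [13 0 1 4 12 10 8 7 9 11 5 6 3 2]
After op 2 (out_shuffle): [13 7 0 9 1 11 4 5 12 6 10 3 8 2]
After op 3 (reverse): [2 8 3 10 6 12 5 4 11 1 9 0 7 13]
After op 4 (out_shuffle): [2 4 8 11 3 1 10 9 6 0 12 7 5 13]
After op 5 (cut(6)): [10 9 6 0 12 7 5 13 2 4 8 11 3 1]
After op 6 (in_shuffle): [13 10 2 9 4 6 8 0 11 12 3 7 1 5]
After op 7 (cut(1)): [10 2 9 4 6 8 0 11 12 3 7 1 5 13]
Position 10: card 7.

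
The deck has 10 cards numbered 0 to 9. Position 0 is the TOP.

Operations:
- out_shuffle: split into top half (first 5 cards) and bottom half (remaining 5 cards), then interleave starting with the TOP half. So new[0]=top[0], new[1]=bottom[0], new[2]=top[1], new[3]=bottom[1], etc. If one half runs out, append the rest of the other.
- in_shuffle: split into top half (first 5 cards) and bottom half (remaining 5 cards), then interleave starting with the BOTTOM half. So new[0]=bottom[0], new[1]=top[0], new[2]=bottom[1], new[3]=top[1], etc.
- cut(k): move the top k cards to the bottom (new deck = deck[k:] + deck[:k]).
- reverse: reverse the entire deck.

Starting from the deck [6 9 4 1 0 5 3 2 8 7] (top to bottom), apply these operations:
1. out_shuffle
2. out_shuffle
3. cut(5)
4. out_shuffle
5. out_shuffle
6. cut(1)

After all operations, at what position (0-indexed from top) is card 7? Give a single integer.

Answer: 6

Derivation:
After op 1 (out_shuffle): [6 5 9 3 4 2 1 8 0 7]
After op 2 (out_shuffle): [6 2 5 1 9 8 3 0 4 7]
After op 3 (cut(5)): [8 3 0 4 7 6 2 5 1 9]
After op 4 (out_shuffle): [8 6 3 2 0 5 4 1 7 9]
After op 5 (out_shuffle): [8 5 6 4 3 1 2 7 0 9]
After op 6 (cut(1)): [5 6 4 3 1 2 7 0 9 8]
Card 7 is at position 6.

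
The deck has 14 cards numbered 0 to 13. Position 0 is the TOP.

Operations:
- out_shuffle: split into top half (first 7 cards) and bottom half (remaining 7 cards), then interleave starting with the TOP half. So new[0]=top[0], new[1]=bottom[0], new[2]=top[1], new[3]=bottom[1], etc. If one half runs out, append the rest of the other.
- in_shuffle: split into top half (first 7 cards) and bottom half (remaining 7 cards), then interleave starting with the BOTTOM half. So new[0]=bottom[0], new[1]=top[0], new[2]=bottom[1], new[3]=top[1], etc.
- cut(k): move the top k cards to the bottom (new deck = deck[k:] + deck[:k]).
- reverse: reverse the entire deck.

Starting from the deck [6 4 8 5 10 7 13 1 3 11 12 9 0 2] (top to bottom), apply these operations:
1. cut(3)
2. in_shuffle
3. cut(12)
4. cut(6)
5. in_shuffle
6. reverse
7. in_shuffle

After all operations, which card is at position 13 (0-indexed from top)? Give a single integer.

After op 1 (cut(3)): [5 10 7 13 1 3 11 12 9 0 2 6 4 8]
After op 2 (in_shuffle): [12 5 9 10 0 7 2 13 6 1 4 3 8 11]
After op 3 (cut(12)): [8 11 12 5 9 10 0 7 2 13 6 1 4 3]
After op 4 (cut(6)): [0 7 2 13 6 1 4 3 8 11 12 5 9 10]
After op 5 (in_shuffle): [3 0 8 7 11 2 12 13 5 6 9 1 10 4]
After op 6 (reverse): [4 10 1 9 6 5 13 12 2 11 7 8 0 3]
After op 7 (in_shuffle): [12 4 2 10 11 1 7 9 8 6 0 5 3 13]
Position 13: card 13.

Answer: 13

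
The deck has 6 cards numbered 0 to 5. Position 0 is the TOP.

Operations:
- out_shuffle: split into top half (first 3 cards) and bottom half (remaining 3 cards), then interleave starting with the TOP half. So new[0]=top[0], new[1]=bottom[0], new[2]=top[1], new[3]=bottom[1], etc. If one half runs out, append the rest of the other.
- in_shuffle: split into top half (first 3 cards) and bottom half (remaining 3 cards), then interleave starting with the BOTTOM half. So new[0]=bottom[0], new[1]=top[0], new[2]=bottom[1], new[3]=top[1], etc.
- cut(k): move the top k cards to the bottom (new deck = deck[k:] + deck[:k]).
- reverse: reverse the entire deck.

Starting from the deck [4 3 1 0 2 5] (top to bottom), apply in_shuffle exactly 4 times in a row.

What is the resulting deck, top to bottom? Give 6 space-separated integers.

Answer: 0 4 2 3 5 1

Derivation:
After op 1 (in_shuffle): [0 4 2 3 5 1]
After op 2 (in_shuffle): [3 0 5 4 1 2]
After op 3 (in_shuffle): [4 3 1 0 2 5]
After op 4 (in_shuffle): [0 4 2 3 5 1]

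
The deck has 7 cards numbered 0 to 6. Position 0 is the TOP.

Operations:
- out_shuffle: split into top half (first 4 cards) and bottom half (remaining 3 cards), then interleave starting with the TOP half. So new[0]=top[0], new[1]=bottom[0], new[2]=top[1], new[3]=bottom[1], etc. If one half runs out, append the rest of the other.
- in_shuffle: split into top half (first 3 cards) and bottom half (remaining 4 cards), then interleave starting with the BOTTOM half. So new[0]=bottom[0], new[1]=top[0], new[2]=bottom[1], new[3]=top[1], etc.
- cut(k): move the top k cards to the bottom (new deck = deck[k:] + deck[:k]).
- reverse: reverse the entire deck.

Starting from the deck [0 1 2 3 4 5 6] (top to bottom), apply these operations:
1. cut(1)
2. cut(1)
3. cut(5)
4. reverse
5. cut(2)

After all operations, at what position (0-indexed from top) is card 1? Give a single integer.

Answer: 3

Derivation:
After op 1 (cut(1)): [1 2 3 4 5 6 0]
After op 2 (cut(1)): [2 3 4 5 6 0 1]
After op 3 (cut(5)): [0 1 2 3 4 5 6]
After op 4 (reverse): [6 5 4 3 2 1 0]
After op 5 (cut(2)): [4 3 2 1 0 6 5]
Card 1 is at position 3.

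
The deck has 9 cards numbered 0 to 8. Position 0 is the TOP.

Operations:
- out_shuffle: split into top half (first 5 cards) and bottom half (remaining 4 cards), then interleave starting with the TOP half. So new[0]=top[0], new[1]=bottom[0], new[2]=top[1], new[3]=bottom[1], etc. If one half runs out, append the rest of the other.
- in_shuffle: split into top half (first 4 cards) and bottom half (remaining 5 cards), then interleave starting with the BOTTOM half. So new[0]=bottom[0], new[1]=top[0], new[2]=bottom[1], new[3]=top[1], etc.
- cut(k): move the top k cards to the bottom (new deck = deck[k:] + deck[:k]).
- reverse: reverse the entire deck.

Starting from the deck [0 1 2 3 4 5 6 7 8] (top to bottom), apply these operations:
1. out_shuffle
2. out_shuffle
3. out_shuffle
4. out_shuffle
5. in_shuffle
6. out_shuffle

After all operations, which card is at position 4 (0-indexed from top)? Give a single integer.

After op 1 (out_shuffle): [0 5 1 6 2 7 3 8 4]
After op 2 (out_shuffle): [0 7 5 3 1 8 6 4 2]
After op 3 (out_shuffle): [0 8 7 6 5 4 3 2 1]
After op 4 (out_shuffle): [0 4 8 3 7 2 6 1 5]
After op 5 (in_shuffle): [7 0 2 4 6 8 1 3 5]
After op 6 (out_shuffle): [7 8 0 1 2 3 4 5 6]
Position 4: card 2.

Answer: 2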